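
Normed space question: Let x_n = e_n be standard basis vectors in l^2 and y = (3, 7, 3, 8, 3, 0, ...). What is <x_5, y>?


x_5 = e_5 is the standard basis vector with 1 in position 5.
<x_5, y> = y_5 = 3
As n -> infinity, <x_n, y> -> 0, confirming weak convergence of (x_n) to 0.

3


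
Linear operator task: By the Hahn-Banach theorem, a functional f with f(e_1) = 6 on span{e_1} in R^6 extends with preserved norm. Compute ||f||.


The norm of f is given by ||f|| = sup_{||x||=1} |f(x)|.
On span{e_1}, ||e_1|| = 1, so ||f|| = |f(e_1)| / ||e_1||
= |6| / 1 = 6.0000

6.0000


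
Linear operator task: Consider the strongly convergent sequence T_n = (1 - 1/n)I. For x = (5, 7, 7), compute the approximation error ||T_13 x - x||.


T_13 x - x = (1 - 1/13)x - x = -x/13
||x|| = sqrt(123) = 11.0905
||T_13 x - x|| = ||x||/13 = 11.0905/13 = 0.8531

0.8531


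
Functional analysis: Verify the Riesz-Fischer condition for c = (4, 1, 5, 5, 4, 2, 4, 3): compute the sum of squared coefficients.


sum |c_n|^2 = 4^2 + 1^2 + 5^2 + 5^2 + 4^2 + 2^2 + 4^2 + 3^2
= 16 + 1 + 25 + 25 + 16 + 4 + 16 + 9
= 112

112


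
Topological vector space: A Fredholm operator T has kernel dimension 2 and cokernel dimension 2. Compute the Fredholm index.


The Fredholm index is defined as ind(T) = dim(ker T) - dim(coker T)
= 2 - 2
= 0

0


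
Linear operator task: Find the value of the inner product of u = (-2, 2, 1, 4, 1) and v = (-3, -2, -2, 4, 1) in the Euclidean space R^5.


Computing the standard inner product <u, v> = sum u_i * v_i
= -2*-3 + 2*-2 + 1*-2 + 4*4 + 1*1
= 6 + -4 + -2 + 16 + 1
= 17

17


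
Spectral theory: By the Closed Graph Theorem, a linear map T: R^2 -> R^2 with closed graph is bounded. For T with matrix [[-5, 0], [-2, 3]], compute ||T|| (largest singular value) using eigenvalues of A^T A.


A^T A = [[29, -6], [-6, 9]]
trace(A^T A) = 38, det(A^T A) = 225
discriminant = 38^2 - 4*225 = 544
Largest eigenvalue of A^T A = (trace + sqrt(disc))/2 = 30.6619
||T|| = sqrt(30.6619) = 5.5373

5.5373


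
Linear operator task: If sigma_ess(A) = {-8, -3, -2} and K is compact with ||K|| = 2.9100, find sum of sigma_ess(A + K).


By Weyl's theorem, the essential spectrum is invariant under compact perturbations.
sigma_ess(A + K) = sigma_ess(A) = {-8, -3, -2}
Sum = -8 + -3 + -2 = -13

-13


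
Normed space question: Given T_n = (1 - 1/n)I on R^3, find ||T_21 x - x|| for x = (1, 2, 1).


T_21 x - x = (1 - 1/21)x - x = -x/21
||x|| = sqrt(6) = 2.4495
||T_21 x - x|| = ||x||/21 = 2.4495/21 = 0.1166

0.1166


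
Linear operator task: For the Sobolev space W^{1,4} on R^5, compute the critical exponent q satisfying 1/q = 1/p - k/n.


Using the Sobolev embedding formula: 1/q = 1/p - k/n
1/q = 1/4 - 1/5 = 1/20
q = 1/(1/20) = 20

20.0000


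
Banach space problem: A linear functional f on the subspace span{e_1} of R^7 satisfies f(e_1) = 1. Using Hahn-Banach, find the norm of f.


The norm of f is given by ||f|| = sup_{||x||=1} |f(x)|.
On span{e_1}, ||e_1|| = 1, so ||f|| = |f(e_1)| / ||e_1||
= |1| / 1 = 1.0000

1.0000


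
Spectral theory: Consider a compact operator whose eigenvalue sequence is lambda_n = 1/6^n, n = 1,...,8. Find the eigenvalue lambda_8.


The eigenvalue formula gives lambda_8 = 1/6^8
= 1/1679616
= 5.9537e-07

5.9537e-07


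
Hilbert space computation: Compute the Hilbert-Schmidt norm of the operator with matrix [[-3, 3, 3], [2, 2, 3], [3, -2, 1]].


The Hilbert-Schmidt norm is sqrt(sum of squares of all entries).
Sum of squares = (-3)^2 + 3^2 + 3^2 + 2^2 + 2^2 + 3^2 + 3^2 + (-2)^2 + 1^2
= 9 + 9 + 9 + 4 + 4 + 9 + 9 + 4 + 1 = 58
||T||_HS = sqrt(58) = 7.6158

7.6158


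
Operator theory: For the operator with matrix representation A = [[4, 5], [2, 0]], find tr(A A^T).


trace(A * A^T) = sum of squares of all entries
= 4^2 + 5^2 + 2^2 + 0^2
= 16 + 25 + 4 + 0
= 45

45


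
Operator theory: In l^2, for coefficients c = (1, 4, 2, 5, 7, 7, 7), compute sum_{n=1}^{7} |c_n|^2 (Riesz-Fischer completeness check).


sum |c_n|^2 = 1^2 + 4^2 + 2^2 + 5^2 + 7^2 + 7^2 + 7^2
= 1 + 16 + 4 + 25 + 49 + 49 + 49
= 193

193


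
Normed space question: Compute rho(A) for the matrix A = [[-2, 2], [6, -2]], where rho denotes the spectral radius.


For a 2x2 matrix, eigenvalues satisfy lambda^2 - (trace)*lambda + det = 0
trace = -2 + -2 = -4
det = -2*-2 - 2*6 = -8
discriminant = (-4)^2 - 4*(-8) = 48
spectral radius = max |eigenvalue| = 5.4641

5.4641


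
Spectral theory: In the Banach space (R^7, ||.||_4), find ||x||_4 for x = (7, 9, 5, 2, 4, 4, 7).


The l^4 norm = (sum |x_i|^4)^(1/4)
Sum of 4th powers = 2401 + 6561 + 625 + 16 + 256 + 256 + 2401 = 12516
||x||_4 = (12516)^(1/4) = 10.5771

10.5771


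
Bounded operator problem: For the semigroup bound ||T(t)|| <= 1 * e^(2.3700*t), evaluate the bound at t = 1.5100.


||T(1.5100)|| <= 1 * exp(2.3700 * 1.5100)
= 1 * exp(3.5787)
= 1 * 35.8269
= 35.8269

35.8269


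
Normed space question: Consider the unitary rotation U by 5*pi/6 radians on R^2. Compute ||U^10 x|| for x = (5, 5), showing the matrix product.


U is a rotation by theta = 5*pi/6
U^10 = rotation by 10*theta = 50*pi/6 = 2*pi/6 (mod 2*pi)
cos(2*pi/6) = 0.5000, sin(2*pi/6) = 0.8660
U^10 x = (0.5000 * 5 - 0.8660 * 5, 0.8660 * 5 + 0.5000 * 5)
= (-1.8301, 6.8301)
||U^10 x|| = sqrt((-1.8301)^2 + 6.8301^2) = sqrt(50.0000) = 7.0711

7.0711


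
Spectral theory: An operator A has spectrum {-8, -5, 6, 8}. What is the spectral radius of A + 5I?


Spectrum of A + 5I = {-3, 0, 11, 13}
Spectral radius = max |lambda| over the shifted spectrum
= max(3, 0, 11, 13) = 13

13


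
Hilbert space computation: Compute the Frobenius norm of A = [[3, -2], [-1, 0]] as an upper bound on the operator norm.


||A||_F^2 = sum a_ij^2
= 3^2 + (-2)^2 + (-1)^2 + 0^2
= 9 + 4 + 1 + 0 = 14
||A||_F = sqrt(14) = 3.7417

3.7417


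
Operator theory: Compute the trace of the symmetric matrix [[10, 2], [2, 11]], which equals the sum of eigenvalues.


For a self-adjoint (symmetric) matrix, the eigenvalues are real.
The sum of eigenvalues equals the trace of the matrix.
trace = 10 + 11 = 21

21


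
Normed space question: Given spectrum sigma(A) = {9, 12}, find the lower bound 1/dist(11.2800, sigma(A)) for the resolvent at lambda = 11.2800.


dist(11.2800, {9, 12}) = min(|11.2800 - 9|, |11.2800 - 12|)
= min(2.2800, 0.7200) = 0.7200
Resolvent bound = 1/0.7200 = 1.3889

1.3889


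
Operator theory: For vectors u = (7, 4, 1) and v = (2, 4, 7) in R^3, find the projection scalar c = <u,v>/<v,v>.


Computing <u,v> = 7*2 + 4*4 + 1*7 = 37
Computing <v,v> = 2^2 + 4^2 + 7^2 = 69
Projection coefficient = 37/69 = 0.5362

0.5362


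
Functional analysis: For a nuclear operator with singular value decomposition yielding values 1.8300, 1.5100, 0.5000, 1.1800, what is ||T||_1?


The nuclear norm is the sum of all singular values.
||T||_1 = 1.8300 + 1.5100 + 0.5000 + 1.1800
= 5.0200

5.0200


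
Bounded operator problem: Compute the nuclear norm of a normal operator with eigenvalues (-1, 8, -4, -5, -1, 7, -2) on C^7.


For a normal operator, singular values equal |eigenvalues|.
Trace norm = sum |lambda_i| = 1 + 8 + 4 + 5 + 1 + 7 + 2
= 28

28


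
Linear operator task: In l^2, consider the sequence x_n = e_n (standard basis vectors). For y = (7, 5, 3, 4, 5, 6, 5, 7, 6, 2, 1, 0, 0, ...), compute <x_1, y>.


x_1 = e_1 is the standard basis vector with 1 in position 1.
<x_1, y> = y_1 = 7
As n -> infinity, <x_n, y> -> 0, confirming weak convergence of (x_n) to 0.

7


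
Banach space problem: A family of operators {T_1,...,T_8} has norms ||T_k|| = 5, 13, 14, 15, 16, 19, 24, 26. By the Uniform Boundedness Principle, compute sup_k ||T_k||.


By the Uniform Boundedness Principle, the supremum of norms is finite.
sup_k ||T_k|| = max(5, 13, 14, 15, 16, 19, 24, 26) = 26

26


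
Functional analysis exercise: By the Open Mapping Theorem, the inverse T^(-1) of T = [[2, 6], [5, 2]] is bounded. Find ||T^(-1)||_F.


det(T) = 2*2 - 6*5 = -26
T^(-1) = (1/-26) * [[2, -6], [-5, 2]] = [[-0.0769, 0.2308], [0.1923, -0.0769]]
||T^(-1)||_F^2 = (-0.0769)^2 + 0.2308^2 + 0.1923^2 + (-0.0769)^2 = 0.1021
||T^(-1)||_F = sqrt(0.1021) = 0.3195

0.3195


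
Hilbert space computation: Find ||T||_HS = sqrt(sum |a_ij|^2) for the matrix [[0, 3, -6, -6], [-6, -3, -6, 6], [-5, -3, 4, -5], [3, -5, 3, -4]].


The Hilbert-Schmidt norm is sqrt(sum of squares of all entries).
Sum of squares = 0^2 + 3^2 + (-6)^2 + (-6)^2 + (-6)^2 + (-3)^2 + (-6)^2 + 6^2 + (-5)^2 + (-3)^2 + 4^2 + (-5)^2 + 3^2 + (-5)^2 + 3^2 + (-4)^2
= 0 + 9 + 36 + 36 + 36 + 9 + 36 + 36 + 25 + 9 + 16 + 25 + 9 + 25 + 9 + 16 = 332
||T||_HS = sqrt(332) = 18.2209

18.2209


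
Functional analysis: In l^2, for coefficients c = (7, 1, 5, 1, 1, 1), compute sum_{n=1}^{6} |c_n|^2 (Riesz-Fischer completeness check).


sum |c_n|^2 = 7^2 + 1^2 + 5^2 + 1^2 + 1^2 + 1^2
= 49 + 1 + 25 + 1 + 1 + 1
= 78

78


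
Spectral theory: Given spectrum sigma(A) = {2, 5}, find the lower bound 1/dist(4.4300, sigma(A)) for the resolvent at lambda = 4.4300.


dist(4.4300, {2, 5}) = min(|4.4300 - 2|, |4.4300 - 5|)
= min(2.4300, 0.5700) = 0.5700
Resolvent bound = 1/0.5700 = 1.7544

1.7544


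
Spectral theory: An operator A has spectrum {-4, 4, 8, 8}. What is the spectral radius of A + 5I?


Spectrum of A + 5I = {1, 9, 13, 13}
Spectral radius = max |lambda| over the shifted spectrum
= max(1, 9, 13, 13) = 13

13


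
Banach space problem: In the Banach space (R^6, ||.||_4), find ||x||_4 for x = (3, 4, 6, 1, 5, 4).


The l^4 norm = (sum |x_i|^4)^(1/4)
Sum of 4th powers = 81 + 256 + 1296 + 1 + 625 + 256 = 2515
||x||_4 = (2515)^(1/4) = 7.0817

7.0817


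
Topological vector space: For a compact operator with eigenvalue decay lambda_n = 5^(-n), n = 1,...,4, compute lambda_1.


The eigenvalue formula gives lambda_1 = 1/5^1
= 1/5
= 0.2000

0.2000


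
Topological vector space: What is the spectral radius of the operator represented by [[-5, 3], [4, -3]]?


For a 2x2 matrix, eigenvalues satisfy lambda^2 - (trace)*lambda + det = 0
trace = -5 + -3 = -8
det = -5*-3 - 3*4 = 3
discriminant = (-8)^2 - 4*(3) = 52
spectral radius = max |eigenvalue| = 7.6056

7.6056


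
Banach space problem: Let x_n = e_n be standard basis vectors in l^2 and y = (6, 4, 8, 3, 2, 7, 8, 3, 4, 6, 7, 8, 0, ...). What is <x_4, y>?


x_4 = e_4 is the standard basis vector with 1 in position 4.
<x_4, y> = y_4 = 3
As n -> infinity, <x_n, y> -> 0, confirming weak convergence of (x_n) to 0.

3


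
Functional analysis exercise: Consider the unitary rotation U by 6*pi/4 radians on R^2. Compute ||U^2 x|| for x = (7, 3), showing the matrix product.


U is a rotation by theta = 6*pi/4
U^2 = rotation by 2*theta = 12*pi/4 = 4*pi/4 (mod 2*pi)
cos(4*pi/4) = -1.0000, sin(4*pi/4) = 0.0000
U^2 x = (-1.0000 * 7 - 0.0000 * 3, 0.0000 * 7 + -1.0000 * 3)
= (-7.0000, -3.0000)
||U^2 x|| = sqrt((-7.0000)^2 + (-3.0000)^2) = sqrt(58.0000) = 7.6158

7.6158


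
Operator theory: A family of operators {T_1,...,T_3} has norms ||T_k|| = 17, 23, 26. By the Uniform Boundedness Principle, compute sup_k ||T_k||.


By the Uniform Boundedness Principle, the supremum of norms is finite.
sup_k ||T_k|| = max(17, 23, 26) = 26

26


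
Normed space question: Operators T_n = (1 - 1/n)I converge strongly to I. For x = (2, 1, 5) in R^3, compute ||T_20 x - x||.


T_20 x - x = (1 - 1/20)x - x = -x/20
||x|| = sqrt(30) = 5.4772
||T_20 x - x|| = ||x||/20 = 5.4772/20 = 0.2739

0.2739


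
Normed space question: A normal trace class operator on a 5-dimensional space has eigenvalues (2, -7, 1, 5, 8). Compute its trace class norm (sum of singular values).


For a normal operator, singular values equal |eigenvalues|.
Trace norm = sum |lambda_i| = 2 + 7 + 1 + 5 + 8
= 23

23


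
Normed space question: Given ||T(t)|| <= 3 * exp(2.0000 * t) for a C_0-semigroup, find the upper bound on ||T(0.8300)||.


||T(0.8300)|| <= 3 * exp(2.0000 * 0.8300)
= 3 * exp(1.6600)
= 3 * 5.2593
= 15.7779

15.7779


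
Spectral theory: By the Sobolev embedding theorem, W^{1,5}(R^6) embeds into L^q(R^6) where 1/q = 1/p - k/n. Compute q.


Using the Sobolev embedding formula: 1/q = 1/p - k/n
1/q = 1/5 - 1/6 = 1/30
q = 1/(1/30) = 30

30.0000


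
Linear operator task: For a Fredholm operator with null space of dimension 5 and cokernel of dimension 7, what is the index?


The Fredholm index is defined as ind(T) = dim(ker T) - dim(coker T)
= 5 - 7
= -2

-2


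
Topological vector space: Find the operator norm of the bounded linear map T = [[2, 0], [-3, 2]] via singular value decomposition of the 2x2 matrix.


A^T A = [[13, -6], [-6, 4]]
trace(A^T A) = 17, det(A^T A) = 16
discriminant = 17^2 - 4*16 = 225
Largest eigenvalue of A^T A = (trace + sqrt(disc))/2 = 16.0000
||T|| = sqrt(16.0000) = 4.0000

4.0000


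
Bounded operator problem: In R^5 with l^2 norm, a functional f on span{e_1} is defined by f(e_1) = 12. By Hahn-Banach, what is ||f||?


The norm of f is given by ||f|| = sup_{||x||=1} |f(x)|.
On span{e_1}, ||e_1|| = 1, so ||f|| = |f(e_1)| / ||e_1||
= |12| / 1 = 12.0000

12.0000


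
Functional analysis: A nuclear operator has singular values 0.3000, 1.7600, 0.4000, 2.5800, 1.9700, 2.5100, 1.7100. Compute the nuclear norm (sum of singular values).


The nuclear norm is the sum of all singular values.
||T||_1 = 0.3000 + 1.7600 + 0.4000 + 2.5800 + 1.9700 + 2.5100 + 1.7100
= 11.2300

11.2300


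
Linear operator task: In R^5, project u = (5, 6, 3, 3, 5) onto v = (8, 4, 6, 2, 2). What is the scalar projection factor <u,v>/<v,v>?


Computing <u,v> = 5*8 + 6*4 + 3*6 + 3*2 + 5*2 = 98
Computing <v,v> = 8^2 + 4^2 + 6^2 + 2^2 + 2^2 = 124
Projection coefficient = 98/124 = 0.7903

0.7903


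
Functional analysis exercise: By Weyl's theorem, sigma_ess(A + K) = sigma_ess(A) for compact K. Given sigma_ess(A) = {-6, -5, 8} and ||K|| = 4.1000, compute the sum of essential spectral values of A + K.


By Weyl's theorem, the essential spectrum is invariant under compact perturbations.
sigma_ess(A + K) = sigma_ess(A) = {-6, -5, 8}
Sum = -6 + -5 + 8 = -3

-3


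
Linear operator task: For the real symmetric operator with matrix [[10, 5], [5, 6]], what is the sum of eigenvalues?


For a self-adjoint (symmetric) matrix, the eigenvalues are real.
The sum of eigenvalues equals the trace of the matrix.
trace = 10 + 6 = 16

16


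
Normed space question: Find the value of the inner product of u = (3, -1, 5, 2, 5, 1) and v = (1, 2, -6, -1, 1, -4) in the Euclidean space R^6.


Computing the standard inner product <u, v> = sum u_i * v_i
= 3*1 + -1*2 + 5*-6 + 2*-1 + 5*1 + 1*-4
= 3 + -2 + -30 + -2 + 5 + -4
= -30

-30


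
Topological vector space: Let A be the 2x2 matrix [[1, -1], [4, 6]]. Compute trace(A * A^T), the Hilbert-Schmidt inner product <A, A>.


trace(A * A^T) = sum of squares of all entries
= 1^2 + (-1)^2 + 4^2 + 6^2
= 1 + 1 + 16 + 36
= 54

54


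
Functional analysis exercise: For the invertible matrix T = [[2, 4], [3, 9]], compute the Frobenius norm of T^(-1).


det(T) = 2*9 - 4*3 = 6
T^(-1) = (1/6) * [[9, -4], [-3, 2]] = [[1.5000, -0.6667], [-0.5000, 0.3333]]
||T^(-1)||_F^2 = 1.5000^2 + (-0.6667)^2 + (-0.5000)^2 + 0.3333^2 = 3.0556
||T^(-1)||_F = sqrt(3.0556) = 1.7480

1.7480


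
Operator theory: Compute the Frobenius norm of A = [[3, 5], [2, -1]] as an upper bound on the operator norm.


||A||_F^2 = sum a_ij^2
= 3^2 + 5^2 + 2^2 + (-1)^2
= 9 + 25 + 4 + 1 = 39
||A||_F = sqrt(39) = 6.2450

6.2450


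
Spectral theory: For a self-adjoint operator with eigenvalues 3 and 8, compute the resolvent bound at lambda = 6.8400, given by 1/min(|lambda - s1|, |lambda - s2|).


dist(6.8400, {3, 8}) = min(|6.8400 - 3|, |6.8400 - 8|)
= min(3.8400, 1.1600) = 1.1600
Resolvent bound = 1/1.1600 = 0.8621

0.8621


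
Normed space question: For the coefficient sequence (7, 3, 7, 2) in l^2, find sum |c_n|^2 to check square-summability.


sum |c_n|^2 = 7^2 + 3^2 + 7^2 + 2^2
= 49 + 9 + 49 + 4
= 111

111


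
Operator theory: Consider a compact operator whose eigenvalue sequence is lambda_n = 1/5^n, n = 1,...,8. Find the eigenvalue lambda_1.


The eigenvalue formula gives lambda_1 = 1/5^1
= 1/5
= 0.2000

0.2000


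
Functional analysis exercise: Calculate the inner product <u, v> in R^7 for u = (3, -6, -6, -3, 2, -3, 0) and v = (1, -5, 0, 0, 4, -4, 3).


Computing the standard inner product <u, v> = sum u_i * v_i
= 3*1 + -6*-5 + -6*0 + -3*0 + 2*4 + -3*-4 + 0*3
= 3 + 30 + 0 + 0 + 8 + 12 + 0
= 53

53


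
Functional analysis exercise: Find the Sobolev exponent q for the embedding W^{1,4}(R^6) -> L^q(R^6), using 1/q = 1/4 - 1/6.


Using the Sobolev embedding formula: 1/q = 1/p - k/n
1/q = 1/4 - 1/6 = 1/12
q = 1/(1/12) = 12

12.0000


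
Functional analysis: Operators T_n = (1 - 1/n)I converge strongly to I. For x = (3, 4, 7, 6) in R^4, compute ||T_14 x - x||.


T_14 x - x = (1 - 1/14)x - x = -x/14
||x|| = sqrt(110) = 10.4881
||T_14 x - x|| = ||x||/14 = 10.4881/14 = 0.7491

0.7491


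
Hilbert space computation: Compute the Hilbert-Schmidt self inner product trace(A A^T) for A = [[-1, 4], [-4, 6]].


trace(A * A^T) = sum of squares of all entries
= (-1)^2 + 4^2 + (-4)^2 + 6^2
= 1 + 16 + 16 + 36
= 69

69


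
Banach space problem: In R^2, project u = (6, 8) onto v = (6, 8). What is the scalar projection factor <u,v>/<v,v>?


Computing <u,v> = 6*6 + 8*8 = 100
Computing <v,v> = 6^2 + 8^2 = 100
Projection coefficient = 100/100 = 1.0000

1.0000


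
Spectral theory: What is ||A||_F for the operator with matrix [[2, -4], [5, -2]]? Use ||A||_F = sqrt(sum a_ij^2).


||A||_F^2 = sum a_ij^2
= 2^2 + (-4)^2 + 5^2 + (-2)^2
= 4 + 16 + 25 + 4 = 49
||A||_F = sqrt(49) = 7.0000

7.0000


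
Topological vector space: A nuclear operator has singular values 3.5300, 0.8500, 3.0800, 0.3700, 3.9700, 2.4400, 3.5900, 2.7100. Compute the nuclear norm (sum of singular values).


The nuclear norm is the sum of all singular values.
||T||_1 = 3.5300 + 0.8500 + 3.0800 + 0.3700 + 3.9700 + 2.4400 + 3.5900 + 2.7100
= 20.5400

20.5400


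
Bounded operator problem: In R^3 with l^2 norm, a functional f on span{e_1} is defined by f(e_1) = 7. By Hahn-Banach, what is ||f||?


The norm of f is given by ||f|| = sup_{||x||=1} |f(x)|.
On span{e_1}, ||e_1|| = 1, so ||f|| = |f(e_1)| / ||e_1||
= |7| / 1 = 7.0000

7.0000


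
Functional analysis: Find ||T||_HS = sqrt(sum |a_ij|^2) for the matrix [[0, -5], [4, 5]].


The Hilbert-Schmidt norm is sqrt(sum of squares of all entries).
Sum of squares = 0^2 + (-5)^2 + 4^2 + 5^2
= 0 + 25 + 16 + 25 = 66
||T||_HS = sqrt(66) = 8.1240

8.1240


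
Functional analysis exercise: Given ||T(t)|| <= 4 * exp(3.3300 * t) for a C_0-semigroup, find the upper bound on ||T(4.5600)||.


||T(4.5600)|| <= 4 * exp(3.3300 * 4.5600)
= 4 * exp(15.1848)
= 4 * 3.9326e+06
= 1.5730e+07

1.5730e+07


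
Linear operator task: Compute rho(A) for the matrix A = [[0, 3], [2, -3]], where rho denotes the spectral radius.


For a 2x2 matrix, eigenvalues satisfy lambda^2 - (trace)*lambda + det = 0
trace = 0 + -3 = -3
det = 0*-3 - 3*2 = -6
discriminant = (-3)^2 - 4*(-6) = 33
spectral radius = max |eigenvalue| = 4.3723

4.3723


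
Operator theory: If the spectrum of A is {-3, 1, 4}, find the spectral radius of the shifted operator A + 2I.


Spectrum of A + 2I = {-1, 3, 6}
Spectral radius = max |lambda| over the shifted spectrum
= max(1, 3, 6) = 6

6


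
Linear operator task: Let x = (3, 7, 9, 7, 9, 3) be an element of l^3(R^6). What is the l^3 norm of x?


The l^3 norm = (sum |x_i|^3)^(1/3)
Sum of 3th powers = 27 + 343 + 729 + 343 + 729 + 27 = 2198
||x||_3 = (2198)^(1/3) = 13.0020

13.0020


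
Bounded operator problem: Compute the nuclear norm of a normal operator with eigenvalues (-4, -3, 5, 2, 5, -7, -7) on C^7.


For a normal operator, singular values equal |eigenvalues|.
Trace norm = sum |lambda_i| = 4 + 3 + 5 + 2 + 5 + 7 + 7
= 33

33


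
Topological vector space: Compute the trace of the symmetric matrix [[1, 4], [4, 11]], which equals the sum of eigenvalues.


For a self-adjoint (symmetric) matrix, the eigenvalues are real.
The sum of eigenvalues equals the trace of the matrix.
trace = 1 + 11 = 12

12


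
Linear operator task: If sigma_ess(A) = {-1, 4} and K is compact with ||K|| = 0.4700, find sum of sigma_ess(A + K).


By Weyl's theorem, the essential spectrum is invariant under compact perturbations.
sigma_ess(A + K) = sigma_ess(A) = {-1, 4}
Sum = -1 + 4 = 3

3


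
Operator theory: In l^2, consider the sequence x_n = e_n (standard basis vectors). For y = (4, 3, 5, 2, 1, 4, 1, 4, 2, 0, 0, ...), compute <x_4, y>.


x_4 = e_4 is the standard basis vector with 1 in position 4.
<x_4, y> = y_4 = 2
As n -> infinity, <x_n, y> -> 0, confirming weak convergence of (x_n) to 0.

2


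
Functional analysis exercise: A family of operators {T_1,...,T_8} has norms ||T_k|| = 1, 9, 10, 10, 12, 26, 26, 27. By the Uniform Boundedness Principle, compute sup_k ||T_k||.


By the Uniform Boundedness Principle, the supremum of norms is finite.
sup_k ||T_k|| = max(1, 9, 10, 10, 12, 26, 26, 27) = 27

27


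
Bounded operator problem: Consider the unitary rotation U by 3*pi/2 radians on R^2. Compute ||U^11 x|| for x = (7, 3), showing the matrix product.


U is a rotation by theta = 3*pi/2
U^11 = rotation by 11*theta = 33*pi/2 = 1*pi/2 (mod 2*pi)
cos(1*pi/2) = 0.0000, sin(1*pi/2) = 1.0000
U^11 x = (0.0000 * 7 - 1.0000 * 3, 1.0000 * 7 + 0.0000 * 3)
= (-3.0000, 7.0000)
||U^11 x|| = sqrt((-3.0000)^2 + 7.0000^2) = sqrt(58.0000) = 7.6158

7.6158


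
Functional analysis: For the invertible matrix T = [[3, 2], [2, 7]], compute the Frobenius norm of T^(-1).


det(T) = 3*7 - 2*2 = 17
T^(-1) = (1/17) * [[7, -2], [-2, 3]] = [[0.4118, -0.1176], [-0.1176, 0.1765]]
||T^(-1)||_F^2 = 0.4118^2 + (-0.1176)^2 + (-0.1176)^2 + 0.1765^2 = 0.2284
||T^(-1)||_F = sqrt(0.2284) = 0.4779

0.4779


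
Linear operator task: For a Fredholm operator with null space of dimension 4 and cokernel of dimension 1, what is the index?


The Fredholm index is defined as ind(T) = dim(ker T) - dim(coker T)
= 4 - 1
= 3

3


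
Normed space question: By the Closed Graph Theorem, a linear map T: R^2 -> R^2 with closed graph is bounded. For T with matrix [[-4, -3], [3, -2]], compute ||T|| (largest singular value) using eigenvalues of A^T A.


A^T A = [[25, 6], [6, 13]]
trace(A^T A) = 38, det(A^T A) = 289
discriminant = 38^2 - 4*289 = 288
Largest eigenvalue of A^T A = (trace + sqrt(disc))/2 = 27.4853
||T|| = sqrt(27.4853) = 5.2426

5.2426


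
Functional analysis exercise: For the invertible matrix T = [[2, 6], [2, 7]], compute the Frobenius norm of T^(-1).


det(T) = 2*7 - 6*2 = 2
T^(-1) = (1/2) * [[7, -6], [-2, 2]] = [[3.5000, -3.0000], [-1.0000, 1.0000]]
||T^(-1)||_F^2 = 3.5000^2 + (-3.0000)^2 + (-1.0000)^2 + 1.0000^2 = 23.2500
||T^(-1)||_F = sqrt(23.2500) = 4.8218

4.8218


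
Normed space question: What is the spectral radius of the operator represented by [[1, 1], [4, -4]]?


For a 2x2 matrix, eigenvalues satisfy lambda^2 - (trace)*lambda + det = 0
trace = 1 + -4 = -3
det = 1*-4 - 1*4 = -8
discriminant = (-3)^2 - 4*(-8) = 41
spectral radius = max |eigenvalue| = 4.7016

4.7016


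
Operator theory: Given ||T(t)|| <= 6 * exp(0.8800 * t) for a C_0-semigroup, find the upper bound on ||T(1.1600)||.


||T(1.1600)|| <= 6 * exp(0.8800 * 1.1600)
= 6 * exp(1.0208)
= 6 * 2.7754
= 16.6525

16.6525


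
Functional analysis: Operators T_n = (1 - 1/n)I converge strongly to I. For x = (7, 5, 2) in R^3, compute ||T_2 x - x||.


T_2 x - x = (1 - 1/2)x - x = -x/2
||x|| = sqrt(78) = 8.8318
||T_2 x - x|| = ||x||/2 = 8.8318/2 = 4.4159

4.4159


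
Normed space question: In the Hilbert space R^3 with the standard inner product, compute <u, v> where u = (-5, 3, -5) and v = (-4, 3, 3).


Computing the standard inner product <u, v> = sum u_i * v_i
= -5*-4 + 3*3 + -5*3
= 20 + 9 + -15
= 14

14


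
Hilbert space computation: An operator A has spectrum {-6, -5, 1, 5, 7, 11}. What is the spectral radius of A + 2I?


Spectrum of A + 2I = {-4, -3, 3, 7, 9, 13}
Spectral radius = max |lambda| over the shifted spectrum
= max(4, 3, 3, 7, 9, 13) = 13

13


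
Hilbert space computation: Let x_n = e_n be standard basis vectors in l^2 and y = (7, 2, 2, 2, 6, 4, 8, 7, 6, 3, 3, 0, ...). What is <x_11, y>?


x_11 = e_11 is the standard basis vector with 1 in position 11.
<x_11, y> = y_11 = 3
As n -> infinity, <x_n, y> -> 0, confirming weak convergence of (x_n) to 0.

3


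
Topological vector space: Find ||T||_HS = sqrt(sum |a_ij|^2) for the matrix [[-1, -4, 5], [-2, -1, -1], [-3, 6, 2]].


The Hilbert-Schmidt norm is sqrt(sum of squares of all entries).
Sum of squares = (-1)^2 + (-4)^2 + 5^2 + (-2)^2 + (-1)^2 + (-1)^2 + (-3)^2 + 6^2 + 2^2
= 1 + 16 + 25 + 4 + 1 + 1 + 9 + 36 + 4 = 97
||T||_HS = sqrt(97) = 9.8489

9.8489


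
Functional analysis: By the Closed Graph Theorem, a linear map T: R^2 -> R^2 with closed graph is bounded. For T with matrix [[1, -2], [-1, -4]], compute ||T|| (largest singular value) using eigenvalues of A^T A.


A^T A = [[2, 2], [2, 20]]
trace(A^T A) = 22, det(A^T A) = 36
discriminant = 22^2 - 4*36 = 340
Largest eigenvalue of A^T A = (trace + sqrt(disc))/2 = 20.2195
||T|| = sqrt(20.2195) = 4.4966

4.4966


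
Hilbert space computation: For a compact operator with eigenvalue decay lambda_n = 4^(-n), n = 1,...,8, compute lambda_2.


The eigenvalue formula gives lambda_2 = 1/4^2
= 1/16
= 0.0625

0.0625


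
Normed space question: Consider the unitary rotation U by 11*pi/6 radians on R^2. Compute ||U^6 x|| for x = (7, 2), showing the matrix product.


U is a rotation by theta = 11*pi/6
U^6 = rotation by 6*theta = 66*pi/6 = 6*pi/6 (mod 2*pi)
cos(6*pi/6) = -1.0000, sin(6*pi/6) = 0.0000
U^6 x = (-1.0000 * 7 - 0.0000 * 2, 0.0000 * 7 + -1.0000 * 2)
= (-7.0000, -2.0000)
||U^6 x|| = sqrt((-7.0000)^2 + (-2.0000)^2) = sqrt(53.0000) = 7.2801

7.2801


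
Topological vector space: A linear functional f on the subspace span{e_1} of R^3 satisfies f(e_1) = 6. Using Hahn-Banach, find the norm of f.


The norm of f is given by ||f|| = sup_{||x||=1} |f(x)|.
On span{e_1}, ||e_1|| = 1, so ||f|| = |f(e_1)| / ||e_1||
= |6| / 1 = 6.0000

6.0000


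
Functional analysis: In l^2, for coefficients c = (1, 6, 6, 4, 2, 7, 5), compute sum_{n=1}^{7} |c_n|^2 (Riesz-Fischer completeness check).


sum |c_n|^2 = 1^2 + 6^2 + 6^2 + 4^2 + 2^2 + 7^2 + 5^2
= 1 + 36 + 36 + 16 + 4 + 49 + 25
= 167

167


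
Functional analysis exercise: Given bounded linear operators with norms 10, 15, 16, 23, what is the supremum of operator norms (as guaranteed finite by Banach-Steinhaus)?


By the Uniform Boundedness Principle, the supremum of norms is finite.
sup_k ||T_k|| = max(10, 15, 16, 23) = 23

23


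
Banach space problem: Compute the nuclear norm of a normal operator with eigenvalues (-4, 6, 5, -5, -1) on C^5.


For a normal operator, singular values equal |eigenvalues|.
Trace norm = sum |lambda_i| = 4 + 6 + 5 + 5 + 1
= 21

21


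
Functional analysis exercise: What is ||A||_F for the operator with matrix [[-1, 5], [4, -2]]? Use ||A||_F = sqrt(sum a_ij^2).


||A||_F^2 = sum a_ij^2
= (-1)^2 + 5^2 + 4^2 + (-2)^2
= 1 + 25 + 16 + 4 = 46
||A||_F = sqrt(46) = 6.7823

6.7823


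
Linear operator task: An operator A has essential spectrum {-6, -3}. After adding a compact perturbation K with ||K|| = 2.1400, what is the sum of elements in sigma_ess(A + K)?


By Weyl's theorem, the essential spectrum is invariant under compact perturbations.
sigma_ess(A + K) = sigma_ess(A) = {-6, -3}
Sum = -6 + -3 = -9

-9


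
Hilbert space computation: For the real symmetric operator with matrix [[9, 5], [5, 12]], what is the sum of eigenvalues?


For a self-adjoint (symmetric) matrix, the eigenvalues are real.
The sum of eigenvalues equals the trace of the matrix.
trace = 9 + 12 = 21

21


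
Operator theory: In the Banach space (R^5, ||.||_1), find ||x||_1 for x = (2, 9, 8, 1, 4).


The l^1 norm equals the sum of absolute values of all components.
||x||_1 = 2 + 9 + 8 + 1 + 4
= 24

24.0000


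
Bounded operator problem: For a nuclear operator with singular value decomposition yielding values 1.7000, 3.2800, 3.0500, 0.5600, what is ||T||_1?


The nuclear norm is the sum of all singular values.
||T||_1 = 1.7000 + 3.2800 + 3.0500 + 0.5600
= 8.5900

8.5900


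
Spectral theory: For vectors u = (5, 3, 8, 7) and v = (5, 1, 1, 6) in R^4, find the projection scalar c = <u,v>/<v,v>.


Computing <u,v> = 5*5 + 3*1 + 8*1 + 7*6 = 78
Computing <v,v> = 5^2 + 1^2 + 1^2 + 6^2 = 63
Projection coefficient = 78/63 = 1.2381

1.2381


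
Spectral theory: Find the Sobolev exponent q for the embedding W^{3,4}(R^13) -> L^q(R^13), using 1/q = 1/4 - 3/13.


Using the Sobolev embedding formula: 1/q = 1/p - k/n
1/q = 1/4 - 3/13 = 1/52
q = 1/(1/52) = 52

52.0000


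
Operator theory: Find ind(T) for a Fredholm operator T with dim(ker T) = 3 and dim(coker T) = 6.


The Fredholm index is defined as ind(T) = dim(ker T) - dim(coker T)
= 3 - 6
= -3

-3


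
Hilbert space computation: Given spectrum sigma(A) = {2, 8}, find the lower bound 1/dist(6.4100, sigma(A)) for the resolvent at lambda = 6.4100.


dist(6.4100, {2, 8}) = min(|6.4100 - 2|, |6.4100 - 8|)
= min(4.4100, 1.5900) = 1.5900
Resolvent bound = 1/1.5900 = 0.6289

0.6289


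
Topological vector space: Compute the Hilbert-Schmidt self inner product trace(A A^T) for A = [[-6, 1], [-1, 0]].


trace(A * A^T) = sum of squares of all entries
= (-6)^2 + 1^2 + (-1)^2 + 0^2
= 36 + 1 + 1 + 0
= 38

38


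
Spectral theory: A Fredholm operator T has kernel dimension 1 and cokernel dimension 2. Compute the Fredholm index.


The Fredholm index is defined as ind(T) = dim(ker T) - dim(coker T)
= 1 - 2
= -1

-1


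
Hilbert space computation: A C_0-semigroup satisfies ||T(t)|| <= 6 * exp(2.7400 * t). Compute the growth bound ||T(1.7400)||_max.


||T(1.7400)|| <= 6 * exp(2.7400 * 1.7400)
= 6 * exp(4.7676)
= 6 * 117.6366
= 705.8195

705.8195


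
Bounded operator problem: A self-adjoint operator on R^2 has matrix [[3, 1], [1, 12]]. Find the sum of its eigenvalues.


For a self-adjoint (symmetric) matrix, the eigenvalues are real.
The sum of eigenvalues equals the trace of the matrix.
trace = 3 + 12 = 15

15


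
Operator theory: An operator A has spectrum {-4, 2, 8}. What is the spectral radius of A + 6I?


Spectrum of A + 6I = {2, 8, 14}
Spectral radius = max |lambda| over the shifted spectrum
= max(2, 8, 14) = 14

14


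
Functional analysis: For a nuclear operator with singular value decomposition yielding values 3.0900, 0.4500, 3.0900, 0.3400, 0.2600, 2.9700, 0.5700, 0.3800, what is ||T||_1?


The nuclear norm is the sum of all singular values.
||T||_1 = 3.0900 + 0.4500 + 3.0900 + 0.3400 + 0.2600 + 2.9700 + 0.5700 + 0.3800
= 11.1500

11.1500


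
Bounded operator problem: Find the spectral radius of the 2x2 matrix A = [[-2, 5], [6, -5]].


For a 2x2 matrix, eigenvalues satisfy lambda^2 - (trace)*lambda + det = 0
trace = -2 + -5 = -7
det = -2*-5 - 5*6 = -20
discriminant = (-7)^2 - 4*(-20) = 129
spectral radius = max |eigenvalue| = 9.1789

9.1789


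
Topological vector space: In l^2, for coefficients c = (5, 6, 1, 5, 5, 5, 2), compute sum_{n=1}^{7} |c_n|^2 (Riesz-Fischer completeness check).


sum |c_n|^2 = 5^2 + 6^2 + 1^2 + 5^2 + 5^2 + 5^2 + 2^2
= 25 + 36 + 1 + 25 + 25 + 25 + 4
= 141

141


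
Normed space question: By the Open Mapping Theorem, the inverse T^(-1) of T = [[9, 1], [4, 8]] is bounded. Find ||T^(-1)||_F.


det(T) = 9*8 - 1*4 = 68
T^(-1) = (1/68) * [[8, -1], [-4, 9]] = [[0.1176, -0.0147], [-0.0588, 0.1324]]
||T^(-1)||_F^2 = 0.1176^2 + (-0.0147)^2 + (-0.0588)^2 + 0.1324^2 = 0.0350
||T^(-1)||_F = sqrt(0.0350) = 0.1872

0.1872


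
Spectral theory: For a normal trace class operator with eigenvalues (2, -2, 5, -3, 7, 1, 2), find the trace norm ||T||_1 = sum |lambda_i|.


For a normal operator, singular values equal |eigenvalues|.
Trace norm = sum |lambda_i| = 2 + 2 + 5 + 3 + 7 + 1 + 2
= 22

22


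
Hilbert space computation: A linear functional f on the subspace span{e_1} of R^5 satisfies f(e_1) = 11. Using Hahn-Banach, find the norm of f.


The norm of f is given by ||f|| = sup_{||x||=1} |f(x)|.
On span{e_1}, ||e_1|| = 1, so ||f|| = |f(e_1)| / ||e_1||
= |11| / 1 = 11.0000

11.0000


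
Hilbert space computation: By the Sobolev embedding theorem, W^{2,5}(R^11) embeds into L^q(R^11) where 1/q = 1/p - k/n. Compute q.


Using the Sobolev embedding formula: 1/q = 1/p - k/n
1/q = 1/5 - 2/11 = 1/55
q = 1/(1/55) = 55

55.0000


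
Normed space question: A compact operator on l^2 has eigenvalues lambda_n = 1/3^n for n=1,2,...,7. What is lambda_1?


The eigenvalue formula gives lambda_1 = 1/3^1
= 1/3
= 0.3333

0.3333


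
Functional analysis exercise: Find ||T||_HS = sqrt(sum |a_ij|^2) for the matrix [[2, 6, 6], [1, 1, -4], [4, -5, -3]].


The Hilbert-Schmidt norm is sqrt(sum of squares of all entries).
Sum of squares = 2^2 + 6^2 + 6^2 + 1^2 + 1^2 + (-4)^2 + 4^2 + (-5)^2 + (-3)^2
= 4 + 36 + 36 + 1 + 1 + 16 + 16 + 25 + 9 = 144
||T||_HS = sqrt(144) = 12.0000

12.0000


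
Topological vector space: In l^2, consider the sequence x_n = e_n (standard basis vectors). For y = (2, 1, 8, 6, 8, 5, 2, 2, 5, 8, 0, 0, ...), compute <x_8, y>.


x_8 = e_8 is the standard basis vector with 1 in position 8.
<x_8, y> = y_8 = 2
As n -> infinity, <x_n, y> -> 0, confirming weak convergence of (x_n) to 0.

2


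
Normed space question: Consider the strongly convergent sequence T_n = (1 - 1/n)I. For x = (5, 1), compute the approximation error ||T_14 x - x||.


T_14 x - x = (1 - 1/14)x - x = -x/14
||x|| = sqrt(26) = 5.0990
||T_14 x - x|| = ||x||/14 = 5.0990/14 = 0.3642

0.3642


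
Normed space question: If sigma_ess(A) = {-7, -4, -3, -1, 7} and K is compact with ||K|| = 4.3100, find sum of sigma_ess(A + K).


By Weyl's theorem, the essential spectrum is invariant under compact perturbations.
sigma_ess(A + K) = sigma_ess(A) = {-7, -4, -3, -1, 7}
Sum = -7 + -4 + -3 + -1 + 7 = -8

-8


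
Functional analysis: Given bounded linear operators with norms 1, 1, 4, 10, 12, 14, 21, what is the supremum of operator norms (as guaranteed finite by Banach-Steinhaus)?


By the Uniform Boundedness Principle, the supremum of norms is finite.
sup_k ||T_k|| = max(1, 1, 4, 10, 12, 14, 21) = 21

21


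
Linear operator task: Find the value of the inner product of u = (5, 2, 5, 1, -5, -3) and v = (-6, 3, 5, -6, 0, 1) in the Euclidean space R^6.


Computing the standard inner product <u, v> = sum u_i * v_i
= 5*-6 + 2*3 + 5*5 + 1*-6 + -5*0 + -3*1
= -30 + 6 + 25 + -6 + 0 + -3
= -8

-8


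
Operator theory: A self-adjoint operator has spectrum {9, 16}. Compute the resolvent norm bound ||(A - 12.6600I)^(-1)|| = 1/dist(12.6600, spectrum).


dist(12.6600, {9, 16}) = min(|12.6600 - 9|, |12.6600 - 16|)
= min(3.6600, 3.3400) = 3.3400
Resolvent bound = 1/3.3400 = 0.2994

0.2994


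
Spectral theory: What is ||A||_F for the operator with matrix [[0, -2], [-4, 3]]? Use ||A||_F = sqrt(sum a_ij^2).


||A||_F^2 = sum a_ij^2
= 0^2 + (-2)^2 + (-4)^2 + 3^2
= 0 + 4 + 16 + 9 = 29
||A||_F = sqrt(29) = 5.3852

5.3852


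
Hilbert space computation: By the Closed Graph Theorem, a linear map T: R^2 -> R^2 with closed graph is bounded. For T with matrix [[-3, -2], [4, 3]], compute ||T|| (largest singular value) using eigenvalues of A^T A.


A^T A = [[25, 18], [18, 13]]
trace(A^T A) = 38, det(A^T A) = 1
discriminant = 38^2 - 4*1 = 1440
Largest eigenvalue of A^T A = (trace + sqrt(disc))/2 = 37.9737
||T|| = sqrt(37.9737) = 6.1623

6.1623


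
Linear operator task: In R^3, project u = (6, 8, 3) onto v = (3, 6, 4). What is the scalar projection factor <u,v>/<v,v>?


Computing <u,v> = 6*3 + 8*6 + 3*4 = 78
Computing <v,v> = 3^2 + 6^2 + 4^2 = 61
Projection coefficient = 78/61 = 1.2787

1.2787


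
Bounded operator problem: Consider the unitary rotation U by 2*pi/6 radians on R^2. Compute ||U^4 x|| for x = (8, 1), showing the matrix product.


U is a rotation by theta = 2*pi/6
U^4 = rotation by 4*theta = 8*pi/6
cos(8*pi/6) = -0.5000, sin(8*pi/6) = -0.8660
U^4 x = (-0.5000 * 8 - -0.8660 * 1, -0.8660 * 8 + -0.5000 * 1)
= (-3.1340, -7.4282)
||U^4 x|| = sqrt((-3.1340)^2 + (-7.4282)^2) = sqrt(65.0000) = 8.0623

8.0623


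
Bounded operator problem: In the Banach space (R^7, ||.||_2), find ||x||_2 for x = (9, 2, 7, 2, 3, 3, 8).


The l^2 norm = (sum |x_i|^2)^(1/2)
Sum of 2th powers = 81 + 4 + 49 + 4 + 9 + 9 + 64 = 220
||x||_2 = (220)^(1/2) = 14.8324

14.8324


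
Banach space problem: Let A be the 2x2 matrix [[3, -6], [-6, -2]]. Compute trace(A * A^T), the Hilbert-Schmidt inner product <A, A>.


trace(A * A^T) = sum of squares of all entries
= 3^2 + (-6)^2 + (-6)^2 + (-2)^2
= 9 + 36 + 36 + 4
= 85

85


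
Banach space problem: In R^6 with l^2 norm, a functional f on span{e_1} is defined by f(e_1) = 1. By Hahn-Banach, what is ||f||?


The norm of f is given by ||f|| = sup_{||x||=1} |f(x)|.
On span{e_1}, ||e_1|| = 1, so ||f|| = |f(e_1)| / ||e_1||
= |1| / 1 = 1.0000

1.0000


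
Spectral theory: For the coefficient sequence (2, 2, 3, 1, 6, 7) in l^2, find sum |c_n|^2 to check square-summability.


sum |c_n|^2 = 2^2 + 2^2 + 3^2 + 1^2 + 6^2 + 7^2
= 4 + 4 + 9 + 1 + 36 + 49
= 103

103


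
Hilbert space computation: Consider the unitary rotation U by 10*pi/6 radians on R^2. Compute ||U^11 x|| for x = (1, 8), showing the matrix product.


U is a rotation by theta = 10*pi/6
U^11 = rotation by 11*theta = 110*pi/6 = 2*pi/6 (mod 2*pi)
cos(2*pi/6) = 0.5000, sin(2*pi/6) = 0.8660
U^11 x = (0.5000 * 1 - 0.8660 * 8, 0.8660 * 1 + 0.5000 * 8)
= (-6.4282, 4.8660)
||U^11 x|| = sqrt((-6.4282)^2 + 4.8660^2) = sqrt(65.0000) = 8.0623

8.0623


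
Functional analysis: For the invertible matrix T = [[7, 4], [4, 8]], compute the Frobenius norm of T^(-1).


det(T) = 7*8 - 4*4 = 40
T^(-1) = (1/40) * [[8, -4], [-4, 7]] = [[0.2000, -0.1000], [-0.1000, 0.1750]]
||T^(-1)||_F^2 = 0.2000^2 + (-0.1000)^2 + (-0.1000)^2 + 0.1750^2 = 0.0906
||T^(-1)||_F = sqrt(0.0906) = 0.3010

0.3010


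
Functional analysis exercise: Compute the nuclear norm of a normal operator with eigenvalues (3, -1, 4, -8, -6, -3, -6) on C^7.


For a normal operator, singular values equal |eigenvalues|.
Trace norm = sum |lambda_i| = 3 + 1 + 4 + 8 + 6 + 3 + 6
= 31

31


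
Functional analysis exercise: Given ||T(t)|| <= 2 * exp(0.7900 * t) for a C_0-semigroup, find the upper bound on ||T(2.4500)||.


||T(2.4500)|| <= 2 * exp(0.7900 * 2.4500)
= 2 * exp(1.9355)
= 2 * 6.9275
= 13.8550

13.8550


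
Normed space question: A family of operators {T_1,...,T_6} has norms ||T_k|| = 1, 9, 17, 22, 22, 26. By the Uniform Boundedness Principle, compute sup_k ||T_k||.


By the Uniform Boundedness Principle, the supremum of norms is finite.
sup_k ||T_k|| = max(1, 9, 17, 22, 22, 26) = 26

26


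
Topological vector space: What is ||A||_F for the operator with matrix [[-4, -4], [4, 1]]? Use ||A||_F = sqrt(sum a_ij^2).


||A||_F^2 = sum a_ij^2
= (-4)^2 + (-4)^2 + 4^2 + 1^2
= 16 + 16 + 16 + 1 = 49
||A||_F = sqrt(49) = 7.0000

7.0000


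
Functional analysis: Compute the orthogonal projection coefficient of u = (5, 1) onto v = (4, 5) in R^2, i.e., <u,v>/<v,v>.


Computing <u,v> = 5*4 + 1*5 = 25
Computing <v,v> = 4^2 + 5^2 = 41
Projection coefficient = 25/41 = 0.6098

0.6098


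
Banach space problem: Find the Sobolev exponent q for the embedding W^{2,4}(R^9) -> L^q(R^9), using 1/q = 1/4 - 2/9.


Using the Sobolev embedding formula: 1/q = 1/p - k/n
1/q = 1/4 - 2/9 = 1/36
q = 1/(1/36) = 36

36.0000


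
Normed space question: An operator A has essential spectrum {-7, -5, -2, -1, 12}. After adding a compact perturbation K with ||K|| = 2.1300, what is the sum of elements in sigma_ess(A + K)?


By Weyl's theorem, the essential spectrum is invariant under compact perturbations.
sigma_ess(A + K) = sigma_ess(A) = {-7, -5, -2, -1, 12}
Sum = -7 + -5 + -2 + -1 + 12 = -3

-3
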